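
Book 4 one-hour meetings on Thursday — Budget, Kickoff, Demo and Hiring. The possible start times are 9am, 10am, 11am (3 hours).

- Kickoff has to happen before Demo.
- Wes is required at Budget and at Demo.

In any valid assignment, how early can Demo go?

10am

Precedence pushes Demo to at least 10am.
Demo at 10am is achievable: Demo -> 10am; Kickoff -> 9am; Hiring -> 9am; Budget -> 9am.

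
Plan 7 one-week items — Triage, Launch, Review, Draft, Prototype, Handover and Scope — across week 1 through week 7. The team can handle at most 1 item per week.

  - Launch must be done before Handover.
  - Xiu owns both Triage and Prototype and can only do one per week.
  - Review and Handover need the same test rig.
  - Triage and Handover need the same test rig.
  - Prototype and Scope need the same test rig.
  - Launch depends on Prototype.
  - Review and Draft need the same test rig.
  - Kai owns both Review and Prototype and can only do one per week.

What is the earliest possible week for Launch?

week 2

Precedence pushes Launch to at least week 2; downstream work caps Launch at week 6.
Launch at week 2 is achievable: Handover in week 3; Draft in week 6; Review in week 5; Scope in week 7; Prototype in week 1; Triage in week 4; Launch in week 2.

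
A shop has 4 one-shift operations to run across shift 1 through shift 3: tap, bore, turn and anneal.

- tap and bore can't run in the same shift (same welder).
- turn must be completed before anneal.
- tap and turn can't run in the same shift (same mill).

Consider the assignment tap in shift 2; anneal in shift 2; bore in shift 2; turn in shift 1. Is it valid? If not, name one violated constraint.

tap and turn can't run in the same shift (same mill) — holds.
tap and bore can't run in the same shift (same welder) — violated.
turn must be completed before anneal — holds.

No. tap and bore can't run in the same shift (same welder) is not satisfied.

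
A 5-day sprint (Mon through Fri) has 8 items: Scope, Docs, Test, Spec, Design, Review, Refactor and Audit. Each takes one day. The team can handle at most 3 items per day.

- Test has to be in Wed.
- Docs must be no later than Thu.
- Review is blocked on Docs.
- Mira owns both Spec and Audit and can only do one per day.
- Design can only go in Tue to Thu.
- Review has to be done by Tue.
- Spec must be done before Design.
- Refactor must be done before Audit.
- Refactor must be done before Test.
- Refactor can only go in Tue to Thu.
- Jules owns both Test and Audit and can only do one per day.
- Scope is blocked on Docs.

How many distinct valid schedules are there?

Splitting on Scope: it can be Tue (6), Wed (12), Thu (12), Fri (12). Listing each branch's schedules as (Docs, Test, Spec, Design, Review, Refactor, Audit):
Scope=Tue: (Mon,Wed,Mon,Wed,Tue,Tue,Thu) (Mon,Wed,Mon,Wed,Tue,Tue,Fri) (Mon,Wed,Mon,Thu,Tue,Tue,Thu) (Mon,Wed,Mon,Thu,Tue,Tue,Fri) (Mon,Wed,Wed,Thu,Tue,Tue,Thu) (Mon,Wed,Wed,Thu,Tue,Tue,Fri) — 6.
Scope=Wed: (Mon,Wed,Mon,Tue,Tue,Tue,Thu) (Mon,Wed,Mon,Tue,Tue,Tue,Fri) (Mon,Wed,Mon,Wed,Tue,Tue,Thu) (Mon,Wed,Mon,Wed,Tue,Tue,Fri) (Mon,Wed,Mon,Thu,Tue,Tue,Thu) (Mon,Wed,Mon,Thu,Tue,Tue,Fri) (Mon,Wed,Tue,Wed,Tue,Tue,Thu) (Mon,Wed,Tue,Wed,Tue,Tue,Fri) (Mon,Wed,Tue,Thu,Tue,Tue,Thu) (Mon,Wed,Tue,Thu,Tue,Tue,Fri) (Mon,Wed,Wed,Thu,Tue,Tue,Thu) (Mon,Wed,Wed,Thu,Tue,Tue,Fri) — 12.
Scope=Thu: (Mon,Wed,Mon,Tue,Tue,Tue,Thu) (Mon,Wed,Mon,Tue,Tue,Tue,Fri) (Mon,Wed,Mon,Wed,Tue,Tue,Thu) (Mon,Wed,Mon,Wed,Tue,Tue,Fri) (Mon,Wed,Mon,Thu,Tue,Tue,Thu) (Mon,Wed,Mon,Thu,Tue,Tue,Fri) (Mon,Wed,Tue,Wed,Tue,Tue,Thu) (Mon,Wed,Tue,Wed,Tue,Tue,Fri) (Mon,Wed,Tue,Thu,Tue,Tue,Thu) (Mon,Wed,Tue,Thu,Tue,Tue,Fri) (Mon,Wed,Wed,Thu,Tue,Tue,Thu) (Mon,Wed,Wed,Thu,Tue,Tue,Fri) — 12.
Scope=Fri: (Mon,Wed,Mon,Tue,Tue,Tue,Thu) (Mon,Wed,Mon,Tue,Tue,Tue,Fri) (Mon,Wed,Mon,Wed,Tue,Tue,Thu) (Mon,Wed,Mon,Wed,Tue,Tue,Fri) (Mon,Wed,Mon,Thu,Tue,Tue,Thu) (Mon,Wed,Mon,Thu,Tue,Tue,Fri) (Mon,Wed,Tue,Wed,Tue,Tue,Thu) (Mon,Wed,Tue,Wed,Tue,Tue,Fri) (Mon,Wed,Tue,Thu,Tue,Tue,Thu) (Mon,Wed,Tue,Thu,Tue,Tue,Fri) (Mon,Wed,Wed,Thu,Tue,Tue,Thu) (Mon,Wed,Wed,Thu,Tue,Tue,Fri) — 12.
Summing: 6 + 12 + 12 + 12 = 42.

42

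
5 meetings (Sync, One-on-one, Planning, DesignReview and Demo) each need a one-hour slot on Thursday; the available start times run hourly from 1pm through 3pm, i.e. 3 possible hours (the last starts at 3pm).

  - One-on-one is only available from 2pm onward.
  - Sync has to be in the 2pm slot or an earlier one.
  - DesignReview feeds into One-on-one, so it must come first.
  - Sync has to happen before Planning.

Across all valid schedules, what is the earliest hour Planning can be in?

Precedence pushes Planning to at least 2pm.
Planning at 2pm is achievable: Planning=2pm, Sync=1pm, DesignReview=1pm, One-on-one=2pm, Demo=1pm.

2pm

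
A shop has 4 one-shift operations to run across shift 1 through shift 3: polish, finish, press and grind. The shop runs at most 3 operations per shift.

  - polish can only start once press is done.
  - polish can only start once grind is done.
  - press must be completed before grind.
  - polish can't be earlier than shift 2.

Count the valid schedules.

3

Enumerating: polish in shift 3, press in shift 1, finish in shift 1, grind in shift 2 | grind=shift 2, press=shift 1, polish=shift 3, finish=shift 2 | finish=shift 3, grind=shift 2, press=shift 1, polish=shift 3.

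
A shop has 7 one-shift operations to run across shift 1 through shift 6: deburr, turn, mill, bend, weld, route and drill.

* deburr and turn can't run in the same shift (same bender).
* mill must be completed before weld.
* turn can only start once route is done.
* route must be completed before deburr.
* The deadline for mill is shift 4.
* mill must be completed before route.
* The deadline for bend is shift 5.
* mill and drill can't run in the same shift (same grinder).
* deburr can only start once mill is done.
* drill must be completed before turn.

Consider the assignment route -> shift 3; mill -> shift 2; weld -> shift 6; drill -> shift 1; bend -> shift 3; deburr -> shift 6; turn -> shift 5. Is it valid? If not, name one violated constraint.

turn can only start once route is done — holds.
deburr can only start once mill is done — holds.
mill must be completed before route — holds.
drill must be completed before turn — holds.
mill must be completed before weld — holds.
deburr and turn can't run in the same shift (same bender) — holds.
The deadline for bend is shift 5 — holds.
The deadline for mill is shift 4 — holds.
mill and drill can't run in the same shift (same grinder) — holds.
route must be completed before deburr — holds.

Yes, all constraints hold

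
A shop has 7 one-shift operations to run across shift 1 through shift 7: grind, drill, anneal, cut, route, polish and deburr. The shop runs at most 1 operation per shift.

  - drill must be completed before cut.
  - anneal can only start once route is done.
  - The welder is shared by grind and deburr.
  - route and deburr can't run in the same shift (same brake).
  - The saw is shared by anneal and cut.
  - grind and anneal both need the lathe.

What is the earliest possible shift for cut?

Precedence pushes cut to at least shift 2.
cut at shift 2 is achievable: anneal -> shift 4; polish -> shift 6; grind -> shift 5; cut -> shift 2; drill -> shift 1; deburr -> shift 7; route -> shift 3.

shift 2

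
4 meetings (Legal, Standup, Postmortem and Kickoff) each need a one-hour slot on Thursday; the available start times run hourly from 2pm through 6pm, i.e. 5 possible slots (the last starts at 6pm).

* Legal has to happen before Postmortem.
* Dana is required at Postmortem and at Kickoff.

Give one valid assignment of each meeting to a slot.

Standup in 2pm; Legal in 2pm; Postmortem in 3pm; Kickoff in 2pm

Checking: Legal(2pm) before Postmortem(3pm); Postmortem(3pm) != Kickoff(2pm).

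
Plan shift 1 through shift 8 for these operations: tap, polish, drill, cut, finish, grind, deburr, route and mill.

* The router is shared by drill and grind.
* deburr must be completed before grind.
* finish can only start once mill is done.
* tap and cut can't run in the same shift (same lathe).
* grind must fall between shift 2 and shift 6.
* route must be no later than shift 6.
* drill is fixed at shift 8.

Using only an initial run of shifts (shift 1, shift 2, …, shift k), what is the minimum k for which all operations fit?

The precedence chain requires at least 2 distinct shifts.
drill can't be placed before shift 8, so the schedule must run through at least shift 8.
8 works (last occupied shift: shift 8): for example finish in shift 2; drill in shift 8; cut in shift 2; polish in shift 1; tap in shift 1; mill in shift 1; deburr in shift 1; route in shift 1; grind in shift 2.

8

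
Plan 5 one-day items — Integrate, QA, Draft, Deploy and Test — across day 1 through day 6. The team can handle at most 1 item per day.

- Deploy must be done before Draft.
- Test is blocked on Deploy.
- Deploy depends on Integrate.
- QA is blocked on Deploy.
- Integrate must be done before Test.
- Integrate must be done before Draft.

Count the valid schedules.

36

Splitting on Integrate: it can be day 1 (30), day 2 (6). Listing each branch's schedules as (QA, Draft, Deploy, Test) by day number:
Integrate=day 1: (3,4,2,5) (3,4,2,6) (3,5,2,4) (3,5,2,6) (3,6,2,4) (3,6,2,5) (4,3,2,5) (4,3,2,6) (4,5,2,3) (4,5,2,6) (4,5,3,6) (4,6,2,3) (4,6,2,5) (4,6,3,5) (5,3,2,4) (5,3,2,6) (5,4,2,3) (5,4,2,6) (5,4,3,6) (5,6,2,3) (5,6,2,4) (5,6,3,4) (6,3,2,4) (6,3,2,5) (6,4,2,3) (6,4,2,5) (6,4,3,5) (6,5,2,3) (6,5,2,4) (6,5,3,4) — 30.
Integrate=day 2: (4,5,3,6) (4,6,3,5) (5,4,3,6) (5,6,3,4) (6,4,3,5) (6,5,3,4) — 6.
Summing: 30 + 6 = 36.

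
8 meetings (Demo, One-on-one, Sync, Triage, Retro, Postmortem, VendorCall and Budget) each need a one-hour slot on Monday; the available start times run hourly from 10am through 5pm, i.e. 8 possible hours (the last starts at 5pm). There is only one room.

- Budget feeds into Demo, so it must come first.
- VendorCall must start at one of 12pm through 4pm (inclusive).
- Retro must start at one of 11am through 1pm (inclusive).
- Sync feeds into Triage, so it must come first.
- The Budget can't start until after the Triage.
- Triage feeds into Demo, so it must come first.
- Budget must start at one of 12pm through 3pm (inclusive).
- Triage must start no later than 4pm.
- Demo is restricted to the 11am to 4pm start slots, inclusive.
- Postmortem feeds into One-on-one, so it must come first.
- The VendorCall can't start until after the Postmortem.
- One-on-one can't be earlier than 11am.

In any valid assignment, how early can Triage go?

11am

Precedence pushes Triage to at least 11am; Triage's own window allows nothing later than 4pm; downstream work caps Triage at 2pm.
Triage at 11am is achievable: One-on-one in 5pm; VendorCall in 3pm; Triage in 11am; Retro in 12pm; Demo in 4pm; Postmortem in 2pm; Sync in 10am; Budget in 1pm.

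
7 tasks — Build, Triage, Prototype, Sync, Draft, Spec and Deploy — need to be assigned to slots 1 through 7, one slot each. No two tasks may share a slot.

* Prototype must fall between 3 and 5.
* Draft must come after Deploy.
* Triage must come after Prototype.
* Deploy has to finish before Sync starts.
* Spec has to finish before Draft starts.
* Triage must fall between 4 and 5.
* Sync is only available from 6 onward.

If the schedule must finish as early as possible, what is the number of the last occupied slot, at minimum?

The precedence chain requires at least 2 distinct slots.
With at most 1 per slot and 7 tasks, at least 7 slots are needed.
Sync can't be placed before 6, so the schedule must run through at least slot 6.
7 works (last occupied slot: 7): for example Triage=4, Deploy=1, Draft=5, Prototype=3, Build=7, Sync=6, Spec=2.

slot 7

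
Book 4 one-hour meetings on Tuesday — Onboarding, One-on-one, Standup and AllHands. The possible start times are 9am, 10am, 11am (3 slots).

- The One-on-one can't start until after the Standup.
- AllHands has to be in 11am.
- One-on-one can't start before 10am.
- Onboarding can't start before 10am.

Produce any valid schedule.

AllHands in 11am, Standup in 9am, Onboarding in 10am, One-on-one in 10am

Checking: Standup(9am) before One-on-one(10am); AllHands=11am in [11am,11am]; One-on-one=10am in [10am,11am]; Onboarding=10am in [10am,11am].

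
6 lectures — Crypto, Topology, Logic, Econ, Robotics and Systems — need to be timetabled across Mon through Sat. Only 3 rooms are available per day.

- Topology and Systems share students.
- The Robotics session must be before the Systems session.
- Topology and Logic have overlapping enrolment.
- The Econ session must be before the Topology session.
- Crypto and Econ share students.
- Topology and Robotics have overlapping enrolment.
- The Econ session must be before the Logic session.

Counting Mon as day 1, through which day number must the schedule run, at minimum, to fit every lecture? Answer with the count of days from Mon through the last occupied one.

The precedence chain requires at least 2 distinct days.
With at most 3 per day and 6 lectures, at least 2 days are needed.
Could 2 days be enough, i.e. nothing placed later than Tue? No: Logic must come after Econ (at Mon or later) → {Tue}; Econ must come before Logic (at Tue or earlier) → {Mon}; Systems must come after Robotics (at Mon or later) → {Tue}; Topology must come after Econ (at Mon or later) → {Tue}; Systems can't share with Topology (Tue) → nothing is left.
So 2 days is not enough.
3 works (last occupied day: Wed): for example Topology=Tue; Econ=Mon; Robotics=Mon; Logic=Wed; Systems=Wed; Crypto=Tue.

3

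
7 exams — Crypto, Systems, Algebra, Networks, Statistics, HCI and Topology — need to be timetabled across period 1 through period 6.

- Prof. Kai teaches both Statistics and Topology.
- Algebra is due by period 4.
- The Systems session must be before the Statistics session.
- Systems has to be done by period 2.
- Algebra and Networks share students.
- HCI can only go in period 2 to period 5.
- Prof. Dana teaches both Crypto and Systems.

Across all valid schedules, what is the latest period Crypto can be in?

period 6

Crypto at period 6 is achievable: Systems=period 1; HCI=period 2; Algebra=period 1; Topology=period 1; Networks=period 2; Crypto=period 6; Statistics=period 2.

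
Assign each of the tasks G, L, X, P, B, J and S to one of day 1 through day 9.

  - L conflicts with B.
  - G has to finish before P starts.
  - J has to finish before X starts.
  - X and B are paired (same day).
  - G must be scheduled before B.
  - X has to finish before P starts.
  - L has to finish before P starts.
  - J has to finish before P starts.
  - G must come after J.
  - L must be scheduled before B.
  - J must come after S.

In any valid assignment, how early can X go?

day 4

X must be in the same day as B, which can't be before day 4, so X is at least day 4; downstream work caps X at day 8.
X at day 4 is achievable: P in day 5, B in day 4, J in day 2, S in day 1, X in day 4, L in day 1, G in day 3.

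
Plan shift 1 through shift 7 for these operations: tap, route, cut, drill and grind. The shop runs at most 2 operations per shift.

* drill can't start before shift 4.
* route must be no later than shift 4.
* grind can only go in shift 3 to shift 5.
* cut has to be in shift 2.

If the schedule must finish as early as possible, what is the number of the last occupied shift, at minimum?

shift 4

With at most 2 per shift and 5 operations, at least 3 shifts are needed.
drill can't be placed before shift 4, so the schedule must run through at least shift 4.
4 works (last occupied shift: shift 4): for example cut in shift 2, drill in shift 4, route in shift 1, grind in shift 3, tap in shift 1.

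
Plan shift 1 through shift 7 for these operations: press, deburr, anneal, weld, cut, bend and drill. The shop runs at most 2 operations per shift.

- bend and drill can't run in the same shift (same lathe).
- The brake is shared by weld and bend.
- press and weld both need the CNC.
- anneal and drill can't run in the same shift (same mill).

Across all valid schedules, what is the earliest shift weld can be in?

weld at shift 1 is achievable: press -> shift 2; weld -> shift 1; anneal -> shift 2; deburr -> shift 1; bend -> shift 3; cut -> shift 3; drill -> shift 4.

shift 1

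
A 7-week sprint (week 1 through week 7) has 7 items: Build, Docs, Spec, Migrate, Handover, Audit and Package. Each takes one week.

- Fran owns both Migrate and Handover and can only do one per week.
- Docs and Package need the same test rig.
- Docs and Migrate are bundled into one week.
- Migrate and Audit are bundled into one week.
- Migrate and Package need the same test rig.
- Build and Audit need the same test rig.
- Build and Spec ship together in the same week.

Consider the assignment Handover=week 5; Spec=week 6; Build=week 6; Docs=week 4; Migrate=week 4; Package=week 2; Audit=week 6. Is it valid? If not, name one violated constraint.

Build and Audit need the same test rig — violated.
Migrate and Audit are bundled into one week — violated.
Build and Spec ship together in the same week — holds.
Docs and Package need the same test rig — holds.
Migrate and Package need the same test rig — holds.
Fran owns both Migrate and Handover and can only do one per week — holds.
Docs and Migrate are bundled into one week — holds.

No. Build and Audit need the same test rig is not satisfied.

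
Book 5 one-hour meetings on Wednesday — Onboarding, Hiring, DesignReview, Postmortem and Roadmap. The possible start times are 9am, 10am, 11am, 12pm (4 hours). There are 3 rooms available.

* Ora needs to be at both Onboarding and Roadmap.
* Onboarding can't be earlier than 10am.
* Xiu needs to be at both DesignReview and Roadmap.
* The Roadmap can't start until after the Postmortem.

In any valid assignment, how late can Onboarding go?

12pm

Onboarding is available from 10am.
Onboarding at 12pm is achievable: Onboarding=12pm; Hiring=9am; Roadmap=10am; Postmortem=9am; DesignReview=9am.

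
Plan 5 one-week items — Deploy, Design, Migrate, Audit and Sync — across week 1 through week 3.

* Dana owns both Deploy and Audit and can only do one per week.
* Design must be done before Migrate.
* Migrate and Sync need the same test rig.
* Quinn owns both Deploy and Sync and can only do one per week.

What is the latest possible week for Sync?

Sync at week 3 is achievable: Audit -> week 2, Design -> week 1, Migrate -> week 2, Sync -> week 3, Deploy -> week 1.

week 3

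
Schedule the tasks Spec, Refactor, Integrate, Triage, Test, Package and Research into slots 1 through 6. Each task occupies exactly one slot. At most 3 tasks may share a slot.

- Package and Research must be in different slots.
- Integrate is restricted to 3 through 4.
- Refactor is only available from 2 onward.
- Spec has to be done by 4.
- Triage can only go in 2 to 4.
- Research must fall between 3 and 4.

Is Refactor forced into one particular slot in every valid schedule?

No

Refactor can be 2 (e.g. Spec -> 1; Refactor -> 2; Test -> 1; Triage -> 2; Integrate -> 3; Package -> 1; Research -> 3) or 3 (e.g. Triage in 2; Package in 1; Integrate in 3; Test in 1; Spec in 1; Research in 3; Refactor in 3).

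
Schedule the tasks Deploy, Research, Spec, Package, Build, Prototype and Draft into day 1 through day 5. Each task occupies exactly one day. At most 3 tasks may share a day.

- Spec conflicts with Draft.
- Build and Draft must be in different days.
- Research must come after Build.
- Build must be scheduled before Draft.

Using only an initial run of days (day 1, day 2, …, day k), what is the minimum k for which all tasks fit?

3 days

The precedence chain requires at least 2 distinct days.
With at most 3 per day and 7 tasks, at least 3 days are needed.
3 works (last occupied day: day 3): for example Draft -> day 2; Research -> day 2; Build -> day 1; Package -> day 2; Deploy -> day 1; Prototype -> day 3; Spec -> day 1.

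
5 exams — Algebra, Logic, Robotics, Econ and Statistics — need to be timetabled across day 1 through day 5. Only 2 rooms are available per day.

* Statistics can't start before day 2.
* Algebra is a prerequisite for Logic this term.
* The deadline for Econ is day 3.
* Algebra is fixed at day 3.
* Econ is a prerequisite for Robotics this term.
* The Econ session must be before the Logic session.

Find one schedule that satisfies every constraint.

Logic -> day 4; Robotics -> day 2; Algebra -> day 3; Econ -> day 1; Statistics -> day 2

Checking: Econ(day 1) before Logic(day 4); Econ(day 1) before Robotics(day 2); Algebra(day 3) before Logic(day 4); Algebra=day 3 in [day 3,day 3]; Econ=day 1 in [day 1,day 3]; Statistics=day 2 in [day 2,day 5]; max 2 per day (cap 2).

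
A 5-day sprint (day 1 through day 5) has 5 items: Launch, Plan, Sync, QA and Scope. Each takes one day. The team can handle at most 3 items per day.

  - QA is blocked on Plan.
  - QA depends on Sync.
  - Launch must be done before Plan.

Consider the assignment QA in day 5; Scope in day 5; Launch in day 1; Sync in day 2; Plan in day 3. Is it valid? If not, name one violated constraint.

QA is blocked on Plan — holds.
The team can handle at most 3 items per day — holds.
QA depends on Sync — holds.
Launch must be done before Plan — holds.

Valid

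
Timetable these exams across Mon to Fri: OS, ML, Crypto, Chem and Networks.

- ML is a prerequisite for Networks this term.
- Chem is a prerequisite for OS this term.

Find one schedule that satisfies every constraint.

Networks in Tue, ML in Mon, Crypto in Mon, Chem in Mon, OS in Tue

Checking: ML(Mon) before Networks(Tue); Chem(Mon) before OS(Tue).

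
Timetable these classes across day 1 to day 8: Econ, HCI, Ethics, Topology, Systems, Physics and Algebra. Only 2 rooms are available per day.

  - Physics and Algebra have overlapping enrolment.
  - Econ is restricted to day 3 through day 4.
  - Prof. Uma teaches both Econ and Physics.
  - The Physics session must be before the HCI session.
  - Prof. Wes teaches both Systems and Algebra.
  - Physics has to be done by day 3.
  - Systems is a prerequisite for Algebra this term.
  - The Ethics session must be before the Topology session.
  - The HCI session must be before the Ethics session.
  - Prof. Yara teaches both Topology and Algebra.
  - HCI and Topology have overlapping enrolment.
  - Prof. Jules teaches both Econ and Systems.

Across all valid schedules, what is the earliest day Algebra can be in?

Precedence pushes Algebra to at least day 2.
Algebra at day 2 is achievable: Ethics=day 3; Econ=day 3; Topology=day 4; HCI=day 2; Systems=day 1; Physics=day 1; Algebra=day 2.

day 2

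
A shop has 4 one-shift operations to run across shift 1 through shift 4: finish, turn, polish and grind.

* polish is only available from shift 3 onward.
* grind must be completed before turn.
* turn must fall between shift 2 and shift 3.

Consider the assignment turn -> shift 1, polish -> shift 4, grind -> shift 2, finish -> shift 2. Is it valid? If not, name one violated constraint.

Invalid. grind must be completed before turn.

polish is only available from shift 3 onward — holds.
grind must be completed before turn — violated.
turn must fall between shift 2 and shift 3 — violated.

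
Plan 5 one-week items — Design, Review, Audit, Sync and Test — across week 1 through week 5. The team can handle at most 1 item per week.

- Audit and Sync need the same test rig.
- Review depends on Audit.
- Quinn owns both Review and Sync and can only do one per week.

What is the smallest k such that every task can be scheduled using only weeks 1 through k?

The precedence chain requires at least 2 distinct weeks.
With at most 1 per week and 5 tasks, at least 5 weeks are needed.
5 works (last occupied week: week 5): for example Design in week 3; Review in week 2; Test in week 5; Sync in week 4; Audit in week 1.

5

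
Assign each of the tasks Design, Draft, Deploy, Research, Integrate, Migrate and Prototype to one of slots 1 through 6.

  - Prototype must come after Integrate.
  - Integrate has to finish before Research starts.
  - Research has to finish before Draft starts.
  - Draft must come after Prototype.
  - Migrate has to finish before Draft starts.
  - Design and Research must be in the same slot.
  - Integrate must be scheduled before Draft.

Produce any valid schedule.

Design -> 2, Research -> 2, Draft -> 3, Prototype -> 2, Integrate -> 1, Migrate -> 1, Deploy -> 1

Checking: Integrate(1) before Research(2); Research(2) before Draft(3); Prototype(2) before Draft(3); Migrate(1) before Draft(3); Integrate(1) before Draft(3); Integrate(1) before Prototype(2); Design = Research = 2.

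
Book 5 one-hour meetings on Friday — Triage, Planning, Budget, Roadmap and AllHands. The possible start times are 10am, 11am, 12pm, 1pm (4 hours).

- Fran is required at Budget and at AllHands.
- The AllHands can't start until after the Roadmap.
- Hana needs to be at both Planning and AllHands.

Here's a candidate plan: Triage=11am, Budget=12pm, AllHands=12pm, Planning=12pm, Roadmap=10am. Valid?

No — it violates: Fran is required at Budget and at AllHands

Hana needs to be at both Planning and AllHands — violated.
The AllHands can't start until after the Roadmap — holds.
Fran is required at Budget and at AllHands — violated.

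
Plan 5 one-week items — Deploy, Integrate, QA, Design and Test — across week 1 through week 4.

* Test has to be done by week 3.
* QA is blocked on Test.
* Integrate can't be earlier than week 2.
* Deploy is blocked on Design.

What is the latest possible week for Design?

Downstream work caps Design at week 3.
Design at week 3 is achievable: Design -> week 3; Integrate -> week 2; Deploy -> week 4; QA -> week 2; Test -> week 1.

week 3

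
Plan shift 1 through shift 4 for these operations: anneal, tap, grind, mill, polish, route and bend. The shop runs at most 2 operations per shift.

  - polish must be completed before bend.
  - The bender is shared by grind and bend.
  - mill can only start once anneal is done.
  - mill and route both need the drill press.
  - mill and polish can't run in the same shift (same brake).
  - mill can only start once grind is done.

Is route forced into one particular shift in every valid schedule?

route can be shift 1 (e.g. bend in shift 3, polish in shift 2, route in shift 1, anneal in shift 1, mill in shift 3, grind in shift 2, tap in shift 4) or shift 2 (e.g. route in shift 2, anneal in shift 1, tap in shift 4, polish in shift 2, grind in shift 1, bend in shift 3, mill in shift 3).

No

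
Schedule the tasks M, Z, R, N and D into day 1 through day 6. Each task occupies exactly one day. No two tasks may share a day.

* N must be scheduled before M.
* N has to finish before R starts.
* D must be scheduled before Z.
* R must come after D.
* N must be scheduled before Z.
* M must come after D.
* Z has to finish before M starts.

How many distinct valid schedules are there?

36

Splitting on M: it can be day 4 (4), day 5 (12), day 6 (20). Listing each branch's schedules as (Z, R, N, D) by day number:
M=day 4: (3,5,1,2) (3,5,2,1) (3,6,1,2) (3,6,2,1) — 4.
M=day 5: (3,4,1,2) (3,4,2,1) (3,6,1,2) (3,6,2,1) (4,3,1,2) (4,3,2,1) (4,6,1,2) (4,6,1,3) (4,6,2,1) (4,6,2,3) (4,6,3,1) (4,6,3,2) — 12.
M=day 6: (3,4,1,2) (3,4,2,1) (3,5,1,2) (3,5,2,1) (4,3,1,2) (4,3,2,1) (4,5,1,2) (4,5,1,3) (4,5,2,1) (4,5,2,3) (4,5,3,1) (4,5,3,2) (5,3,1,2) (5,3,2,1) (5,4,1,2) (5,4,1,3) (5,4,2,1) (5,4,2,3) (5,4,3,1) (5,4,3,2) — 20.
Summing: 4 + 12 + 20 = 36.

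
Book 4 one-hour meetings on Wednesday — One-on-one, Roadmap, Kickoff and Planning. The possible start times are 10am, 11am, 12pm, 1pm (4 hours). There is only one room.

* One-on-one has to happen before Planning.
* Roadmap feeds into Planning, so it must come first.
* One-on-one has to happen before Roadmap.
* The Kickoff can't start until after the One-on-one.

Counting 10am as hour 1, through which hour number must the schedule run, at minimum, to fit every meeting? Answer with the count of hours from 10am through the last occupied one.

4

The precedence chain requires at least 3 distinct hours.
With at most 1 per hour and 4 meetings, at least 4 hours are needed.
4 works (last occupied hour: 1pm): for example Kickoff=1pm; One-on-one=10am; Planning=12pm; Roadmap=11am.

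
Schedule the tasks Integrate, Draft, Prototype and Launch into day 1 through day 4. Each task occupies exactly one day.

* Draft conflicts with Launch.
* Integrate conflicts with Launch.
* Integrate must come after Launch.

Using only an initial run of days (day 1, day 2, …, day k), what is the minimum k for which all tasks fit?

2

The precedence chain requires at least 2 distinct days.
2 works (last occupied day: day 2): for example Prototype in day 1; Launch in day 1; Integrate in day 2; Draft in day 2.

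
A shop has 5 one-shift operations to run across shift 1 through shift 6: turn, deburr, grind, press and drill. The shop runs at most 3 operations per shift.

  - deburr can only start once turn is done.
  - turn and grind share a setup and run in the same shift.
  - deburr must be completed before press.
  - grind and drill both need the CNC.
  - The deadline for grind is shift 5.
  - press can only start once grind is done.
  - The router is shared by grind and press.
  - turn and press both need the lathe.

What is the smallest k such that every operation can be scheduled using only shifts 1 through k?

3 shifts

The precedence chain requires at least 3 distinct shifts.
With at most 3 per shift and 5 operations, at least 2 shifts are needed.
3 works (last occupied shift: shift 3): for example grind in shift 1, turn in shift 1, press in shift 3, deburr in shift 2, drill in shift 2.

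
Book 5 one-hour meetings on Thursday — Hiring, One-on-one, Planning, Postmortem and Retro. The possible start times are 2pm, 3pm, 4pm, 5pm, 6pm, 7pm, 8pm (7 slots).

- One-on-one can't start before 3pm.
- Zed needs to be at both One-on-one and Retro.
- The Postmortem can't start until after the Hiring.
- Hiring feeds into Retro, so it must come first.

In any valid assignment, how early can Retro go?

3pm

Precedence pushes Retro to at least 3pm.
Retro at 3pm is achievable: Postmortem in 3pm; Planning in 2pm; Hiring in 2pm; Retro in 3pm; One-on-one in 4pm.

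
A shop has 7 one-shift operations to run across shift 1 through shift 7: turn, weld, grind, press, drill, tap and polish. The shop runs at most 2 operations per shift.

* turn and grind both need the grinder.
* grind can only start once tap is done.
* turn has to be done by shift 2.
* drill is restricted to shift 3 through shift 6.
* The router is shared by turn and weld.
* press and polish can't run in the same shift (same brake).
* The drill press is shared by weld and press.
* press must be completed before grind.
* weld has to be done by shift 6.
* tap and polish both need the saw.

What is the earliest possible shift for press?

shift 1

Downstream work caps press at shift 6.
press at shift 1 is achievable: grind -> shift 3; weld -> shift 2; press -> shift 1; polish -> shift 4; drill -> shift 3; turn -> shift 1; tap -> shift 2.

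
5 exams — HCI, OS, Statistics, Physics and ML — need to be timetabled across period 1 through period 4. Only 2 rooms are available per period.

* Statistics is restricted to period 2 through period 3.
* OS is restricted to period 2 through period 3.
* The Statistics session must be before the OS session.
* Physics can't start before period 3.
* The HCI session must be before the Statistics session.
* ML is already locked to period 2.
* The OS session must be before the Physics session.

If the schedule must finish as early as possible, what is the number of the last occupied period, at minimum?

period 4

The precedence chain requires at least 4 distinct periods.
With at most 2 per period and 5 exams, at least 3 periods are needed.
4 works (last occupied period: period 4): for example Physics -> period 4, OS -> period 3, Statistics -> period 2, HCI -> period 1, ML -> period 2.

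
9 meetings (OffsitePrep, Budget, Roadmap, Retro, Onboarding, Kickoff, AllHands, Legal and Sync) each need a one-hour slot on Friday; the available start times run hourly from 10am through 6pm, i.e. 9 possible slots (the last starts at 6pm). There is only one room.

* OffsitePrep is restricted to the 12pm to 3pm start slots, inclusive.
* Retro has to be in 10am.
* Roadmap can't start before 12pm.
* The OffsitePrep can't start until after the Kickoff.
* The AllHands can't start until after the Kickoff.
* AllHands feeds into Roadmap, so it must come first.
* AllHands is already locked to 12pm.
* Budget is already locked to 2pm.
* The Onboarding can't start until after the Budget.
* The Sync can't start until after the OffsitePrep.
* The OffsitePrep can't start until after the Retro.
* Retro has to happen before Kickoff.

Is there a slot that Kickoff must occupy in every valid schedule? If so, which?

Retro is fixed at 10am and must come before Kickoff, so Kickoff is at least 11am.
AllHands is fixed at 12pm and must come after Kickoff, so Kickoff is at most 11am.
So Kickoff must be 11am.

11am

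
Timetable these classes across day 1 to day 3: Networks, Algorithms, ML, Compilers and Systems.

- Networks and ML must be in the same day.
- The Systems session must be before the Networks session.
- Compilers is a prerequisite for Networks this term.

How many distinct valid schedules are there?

Splitting on Networks: it can be day 2 (3), day 3 (12). Listing each branch's schedules as (Algorithms, ML, Compilers, Systems) by day number:
Networks=day 2: (1,2,1,1) (2,2,1,1) (3,2,1,1) — 3.
Networks=day 3: (1,3,1,1) (1,3,1,2) (1,3,2,1) (1,3,2,2) (2,3,1,1) (2,3,1,2) (2,3,2,1) (2,3,2,2) (3,3,1,1) (3,3,1,2) (3,3,2,1) (3,3,2,2) — 12.
Summing: 3 + 12 = 15.

15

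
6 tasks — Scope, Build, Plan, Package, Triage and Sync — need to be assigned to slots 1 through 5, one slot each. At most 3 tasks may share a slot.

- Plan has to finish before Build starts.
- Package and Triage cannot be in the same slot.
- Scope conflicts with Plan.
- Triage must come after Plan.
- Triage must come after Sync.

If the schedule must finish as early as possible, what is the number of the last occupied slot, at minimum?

The precedence chain requires at least 2 distinct slots.
With at most 3 per slot and 6 tasks, at least 2 slots are needed.
2 works (last occupied slot: 2): for example Build -> 2, Scope -> 2, Sync -> 1, Package -> 1, Triage -> 2, Plan -> 1.

slot 2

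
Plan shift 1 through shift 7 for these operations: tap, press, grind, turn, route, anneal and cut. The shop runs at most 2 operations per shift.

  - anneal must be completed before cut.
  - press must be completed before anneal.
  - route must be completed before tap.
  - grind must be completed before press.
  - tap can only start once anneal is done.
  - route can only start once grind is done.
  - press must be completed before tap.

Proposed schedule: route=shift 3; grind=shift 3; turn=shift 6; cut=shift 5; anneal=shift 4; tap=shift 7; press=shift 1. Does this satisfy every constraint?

press must be completed before tap — holds.
grind must be completed before press — violated.
press must be completed before anneal — holds.
route must be completed before tap — holds.
anneal must be completed before cut — holds.
route can only start once grind is done — violated.
The shop runs at most 2 operations per shift — holds.
tap can only start once anneal is done — holds.

Invalid. grind must be completed before press.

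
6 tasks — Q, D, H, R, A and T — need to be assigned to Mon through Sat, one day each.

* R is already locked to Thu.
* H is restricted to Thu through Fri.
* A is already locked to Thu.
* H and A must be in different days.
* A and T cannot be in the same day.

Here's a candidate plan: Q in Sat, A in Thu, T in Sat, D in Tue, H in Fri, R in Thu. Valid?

Valid

H and A must be in different days — holds.
H is restricted to Thu through Fri — holds.
R is already locked to Thu — holds.
A and T cannot be in the same day — holds.
A is already locked to Thu — holds.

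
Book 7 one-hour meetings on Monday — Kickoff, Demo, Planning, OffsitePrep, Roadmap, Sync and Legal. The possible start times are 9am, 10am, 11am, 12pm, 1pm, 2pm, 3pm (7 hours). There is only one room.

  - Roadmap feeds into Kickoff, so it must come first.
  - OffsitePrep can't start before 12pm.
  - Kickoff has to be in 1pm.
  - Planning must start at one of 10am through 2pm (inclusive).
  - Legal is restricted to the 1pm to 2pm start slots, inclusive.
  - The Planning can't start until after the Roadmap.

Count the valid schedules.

18

Splitting on Demo: it can be 9am (4), 10am (4), 11am (4), 12pm (3), 3pm (3). Listing each branch's schedules as (Kickoff, Planning, OffsitePrep, Roadmap, Sync, Legal):
Demo=9am: (1pm,11am,12pm,10am,3pm,2pm) (1pm,11am,3pm,10am,12pm,2pm) (1pm,12pm,3pm,10am,11am,2pm) (1pm,12pm,3pm,11am,10am,2pm) — 4.
Demo=10am: (1pm,11am,12pm,9am,3pm,2pm) (1pm,11am,3pm,9am,12pm,2pm) (1pm,12pm,3pm,9am,11am,2pm) (1pm,12pm,3pm,11am,9am,2pm) — 4.
Demo=11am: (1pm,10am,12pm,9am,3pm,2pm) (1pm,10am,3pm,9am,12pm,2pm) (1pm,12pm,3pm,9am,10am,2pm) (1pm,12pm,3pm,10am,9am,2pm) — 4.
Demo=12pm: (1pm,10am,3pm,9am,11am,2pm) (1pm,11am,3pm,9am,10am,2pm) (1pm,11am,3pm,10am,9am,2pm) — 3.
Demo=3pm: (1pm,10am,12pm,9am,11am,2pm) (1pm,11am,12pm,9am,10am,2pm) (1pm,11am,12pm,10am,9am,2pm) — 3.
Summing: 4 + 4 + 4 + 3 + 3 = 18.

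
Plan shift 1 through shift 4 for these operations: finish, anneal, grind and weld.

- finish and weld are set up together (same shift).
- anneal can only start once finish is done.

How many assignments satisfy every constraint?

24

Splitting on finish: it can be shift 1 (12), shift 2 (8), shift 3 (4). Listing each branch's schedules as (anneal, grind, weld) by shift number:
finish=shift 1: (2,1,1) (2,2,1) (2,3,1) (2,4,1) (3,1,1) (3,2,1) (3,3,1) (3,4,1) (4,1,1) (4,2,1) (4,3,1) (4,4,1) — 12.
finish=shift 2: (3,1,2) (3,2,2) (3,3,2) (3,4,2) (4,1,2) (4,2,2) (4,3,2) (4,4,2) — 8.
finish=shift 3: (4,1,3) (4,2,3) (4,3,3) (4,4,3) — 4.
Summing: 12 + 8 + 4 = 24.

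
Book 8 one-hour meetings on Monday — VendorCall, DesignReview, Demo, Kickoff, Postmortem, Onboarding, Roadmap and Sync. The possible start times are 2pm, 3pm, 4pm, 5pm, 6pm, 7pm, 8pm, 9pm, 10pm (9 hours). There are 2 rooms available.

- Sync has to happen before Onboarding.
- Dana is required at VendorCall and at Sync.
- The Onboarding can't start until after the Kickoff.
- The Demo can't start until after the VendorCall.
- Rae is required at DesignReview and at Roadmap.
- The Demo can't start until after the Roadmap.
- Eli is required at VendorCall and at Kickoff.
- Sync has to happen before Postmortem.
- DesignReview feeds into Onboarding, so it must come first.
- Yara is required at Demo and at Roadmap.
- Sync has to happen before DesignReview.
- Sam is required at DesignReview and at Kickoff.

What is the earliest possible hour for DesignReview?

Precedence pushes DesignReview to at least 3pm; downstream work caps DesignReview at 9pm.
DesignReview at 3pm is achievable: DesignReview=3pm, Roadmap=4pm, Kickoff=2pm, VendorCall=3pm, Demo=5pm, Postmortem=5pm, Sync=2pm, Onboarding=4pm.

3pm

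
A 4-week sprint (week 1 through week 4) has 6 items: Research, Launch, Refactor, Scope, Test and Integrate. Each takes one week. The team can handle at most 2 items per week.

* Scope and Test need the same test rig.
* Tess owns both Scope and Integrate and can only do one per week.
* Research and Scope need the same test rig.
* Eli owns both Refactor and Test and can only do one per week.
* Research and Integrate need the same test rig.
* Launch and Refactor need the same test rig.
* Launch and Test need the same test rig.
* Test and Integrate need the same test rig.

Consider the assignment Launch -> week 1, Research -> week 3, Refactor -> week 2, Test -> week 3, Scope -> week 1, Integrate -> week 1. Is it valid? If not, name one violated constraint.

Test and Integrate need the same test rig — holds.
Eli owns both Refactor and Test and can only do one per week — holds.
Scope and Test need the same test rig — holds.
Launch and Test need the same test rig — holds.
Research and Scope need the same test rig — holds.
The team can handle at most 2 items per week — violated.
Tess owns both Scope and Integrate and can only do one per week — violated.
Research and Integrate need the same test rig — holds.
Launch and Refactor need the same test rig — holds.

Invalid. Tess owns both Scope and Integrate and can only do one per week.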